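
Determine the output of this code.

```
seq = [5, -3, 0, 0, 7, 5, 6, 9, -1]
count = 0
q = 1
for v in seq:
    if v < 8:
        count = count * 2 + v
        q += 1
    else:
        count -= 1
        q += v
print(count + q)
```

v=5: <8, count = 0*2+5 = 5; q=2
v=-3: <8, count = 5*2+(-3) = 7; q=3
v=0: <8, count = 7*2+0 = 14; q=4
v=0: <8, count = 14*2+0 = 28; q=5
v=7: <8, count = 28*2+7 = 63; q=6
v=5: <8, count = 63*2+5 = 131; q=7
v=6: <8, count = 131*2+6 = 268; q=8
v=9: not <8, count = 268-1 = 267; q=17
v=-1: <8, count = 267*2+(-1) = 533; q=18
count+q = 533+18 = 551

551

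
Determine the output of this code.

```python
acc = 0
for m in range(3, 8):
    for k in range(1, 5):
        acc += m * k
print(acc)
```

m=3,k=1: acc = 0+3 = 3
m=3,k=2: acc = 3+6 = 9
m=3,k=3: acc = 9+9 = 18
m=3,k=4: acc = 18+12 = 30
m=4,k=1: acc = 30+4 = 34
m=4,k=2: acc = 34+8 = 42
m=4,k=3: acc = 42+12 = 54
m=4,k=4: acc = 54+16 = 70
m=5,k=1: acc = 70+5 = 75
m=5,k=2: acc = 75+10 = 85
m=5,k=3: acc = 85+15 = 100
m=5,k=4: acc = 100+20 = 120
m=6,k=1: acc = 120+6 = 126
m=6,k=2: acc = 126+12 = 138
m=6,k=3: acc = 138+18 = 156
m=6,k=4: acc = 156+24 = 180
m=7,k=1: acc = 180+7 = 187
m=7,k=2: acc = 187+14 = 201
m=7,k=3: acc = 201+21 = 222
m=7,k=4: acc = 222+28 = 250

250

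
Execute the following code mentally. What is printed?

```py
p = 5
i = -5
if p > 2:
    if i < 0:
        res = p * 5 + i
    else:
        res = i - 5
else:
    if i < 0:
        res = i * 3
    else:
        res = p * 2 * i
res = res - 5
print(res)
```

15

p=5, i=-5
p > 2 is True; i < 0 is True
→ res = p * 5 + i = 20
res = 20-5 = 15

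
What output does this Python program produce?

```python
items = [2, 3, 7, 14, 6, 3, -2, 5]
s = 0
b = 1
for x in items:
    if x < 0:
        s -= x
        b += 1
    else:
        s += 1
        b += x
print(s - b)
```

-33

x=2: not <0, s = 0+1 = 1; b=3
x=3: not <0, s = 1+1 = 2; b=6
x=7: not <0, s = 2+1 = 3; b=13
x=14: not <0, s = 3+1 = 4; b=27
x=6: not <0, s = 4+1 = 5; b=33
x=3: not <0, s = 5+1 = 6; b=36
x=-2: <0, s = 6-(-2) = 8; b=37
x=5: not <0, s = 8+1 = 9; b=42
s-b = 9-42 = -33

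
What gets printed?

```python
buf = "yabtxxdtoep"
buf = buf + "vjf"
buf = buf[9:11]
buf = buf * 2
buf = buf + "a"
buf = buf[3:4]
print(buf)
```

p

+ 'vjf' → 'yabtxxdtoepvjf'
slice [9:11] → 'ep'
repeat ×2 → 'epep'
+ 'a' → 'epepa'
slice [3:4] → 'p'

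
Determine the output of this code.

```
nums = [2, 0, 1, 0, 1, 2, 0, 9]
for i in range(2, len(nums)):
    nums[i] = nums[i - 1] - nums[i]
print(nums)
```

i=2: nums[2] = 0-1 = -1 → [2, 0, -1, 0, 1, 2, 0, 9]
i=3: nums[3] = (-1)-0 = -1 → [2, 0, -1, -1, 1, 2, 0, 9]
i=4: nums[4] = (-1)-1 = -2 → [2, 0, -1, -1, -2, 2, 0, 9]
i=5: nums[5] = (-2)-2 = -4 → [2, 0, -1, -1, -2, -4, 0, 9]
i=6: nums[6] = (-4)-0 = -4 → [2, 0, -1, -1, -2, -4, -4, 9]
i=7: nums[7] = (-4)-9 = -13 → [2, 0, -1, -1, -2, -4, -4, -13]

[2, 0, -1, -1, -2, -4, -4, -13]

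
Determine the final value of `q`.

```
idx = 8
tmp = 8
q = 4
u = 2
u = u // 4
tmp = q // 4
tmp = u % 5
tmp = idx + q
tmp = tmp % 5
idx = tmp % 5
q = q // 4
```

u = 2//4 = 0
tmp = 4//4 = 1
tmp = 0%5 = 0
tmp = 8+4 = 12
tmp = 12%5 = 2
idx = 2%5 = 2
q = 4//4 = 1

1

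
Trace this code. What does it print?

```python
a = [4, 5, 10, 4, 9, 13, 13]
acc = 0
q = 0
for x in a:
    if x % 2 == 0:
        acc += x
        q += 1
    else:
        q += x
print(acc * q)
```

774

x=4: even, acc = 0+4 = 4; q=1
x=5: not even; q=6
x=10: even, acc = 4+10 = 14; q=7
x=4: even, acc = 14+4 = 18; q=8
x=9: not even; q=17
x=13: not even; q=30
x=13: not even; q=43
acc*q = 18*43 = 774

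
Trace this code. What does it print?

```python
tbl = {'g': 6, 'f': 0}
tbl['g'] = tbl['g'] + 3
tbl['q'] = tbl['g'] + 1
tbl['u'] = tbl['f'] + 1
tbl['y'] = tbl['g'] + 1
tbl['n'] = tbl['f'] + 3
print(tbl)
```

{'g': 9, 'f': 0, 'q': 10, 'u': 1, 'y': 10, 'n': 3}

tbl['g'] = tbl['g']+3 = 9 → {'g': 9, 'f': 0}
tbl['q'] = tbl['g']+1 = 10 → {'g': 9, 'f': 0, 'q': 10}
tbl['u'] = tbl['f']+1 = 1 → {'g': 9, 'f': 0, 'q': 10, 'u': 1}
tbl['y'] = tbl['g']+1 = 10 → {'g': 9, 'f': 0, 'q': 10, 'u': 1, 'y': 10}
tbl['n'] = tbl['f']+3 = 3 → {'g': 9, 'f': 0, 'q': 10, 'u': 1, 'y': 10, 'n': 3}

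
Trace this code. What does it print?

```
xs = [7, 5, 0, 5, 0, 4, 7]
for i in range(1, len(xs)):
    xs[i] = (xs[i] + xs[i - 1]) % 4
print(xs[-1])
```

0

i=1: xs[1] = (5+7)%4 = 0 → [7, 0, 0, 5, 0, 4, 7]
i=2: xs[2] = (0+0)%4 = 0 → [7, 0, 0, 5, 0, 4, 7]
i=3: xs[3] = (5+0)%4 = 1 → [7, 0, 0, 1, 0, 4, 7]
i=4: xs[4] = (0+1)%4 = 1 → [7, 0, 0, 1, 1, 4, 7]
i=5: xs[5] = (4+1)%4 = 1 → [7, 0, 0, 1, 1, 1, 7]
i=6: xs[6] = (7+1)%4 = 0 → [7, 0, 0, 1, 1, 1, 0]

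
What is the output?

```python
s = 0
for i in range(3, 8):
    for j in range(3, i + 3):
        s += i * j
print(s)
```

725

i=3,j=3: s = 0+9 = 9
i=3,j=4: s = 9+12 = 21
i=3,j=5: s = 21+15 = 36
i=4,j=3: s = 36+12 = 48
i=4,j=4: s = 48+16 = 64
i=4,j=5: s = 64+20 = 84
i=4,j=6: s = 84+24 = 108
i=5,j=3: s = 108+15 = 123
i=5,j=4: s = 123+20 = 143
i=5,j=5: s = 143+25 = 168
i=5,j=6: s = 168+30 = 198
i=5,j=7: s = 198+35 = 233
i=6,j=3: s = 233+18 = 251
i=6,j=4: s = 251+24 = 275
i=6,j=5: s = 275+30 = 305
i=6,j=6: s = 305+36 = 341
i=6,j=7: s = 341+42 = 383
i=6,j=8: s = 383+48 = 431
i=7,j=3: s = 431+21 = 452
i=7,j=4: s = 452+28 = 480
i=7,j=5: s = 480+35 = 515
i=7,j=6: s = 515+42 = 557
i=7,j=7: s = 557+49 = 606
i=7,j=8: s = 606+56 = 662
i=7,j=9: s = 662+63 = 725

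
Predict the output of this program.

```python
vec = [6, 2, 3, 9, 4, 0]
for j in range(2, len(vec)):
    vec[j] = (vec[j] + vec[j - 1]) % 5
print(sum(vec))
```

18

j=2: vec[2] = (3+2)%5 = 0 → [6, 2, 0, 9, 4, 0]
j=3: vec[3] = (9+0)%5 = 4 → [6, 2, 0, 4, 4, 0]
j=4: vec[4] = (4+4)%5 = 3 → [6, 2, 0, 4, 3, 0]
j=5: vec[5] = (0+3)%5 = 3 → [6, 2, 0, 4, 3, 3]
sum = 18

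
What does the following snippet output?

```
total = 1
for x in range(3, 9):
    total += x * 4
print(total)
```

133

x=3: total = 1+3*4 = 13
x=4: total = 13+4*4 = 29
x=5: total = 29+5*4 = 49
x=6: total = 49+6*4 = 73
x=7: total = 73+7*4 = 101
x=8: total = 101+8*4 = 133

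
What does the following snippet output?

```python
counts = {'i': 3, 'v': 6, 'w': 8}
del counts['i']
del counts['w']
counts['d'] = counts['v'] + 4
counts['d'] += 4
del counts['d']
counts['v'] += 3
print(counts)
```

{'v': 9}

del 'i' → {'v': 6, 'w': 8}
del 'w' → {'v': 6}
counts['d'] = counts['v']+4 = 10 → {'v': 6, 'd': 10}
counts['d'] = 10+4 = 14 → {'v': 6, 'd': 14}
del 'd' → {'v': 6}
counts['v'] = 6+3 = 9 → {'v': 9}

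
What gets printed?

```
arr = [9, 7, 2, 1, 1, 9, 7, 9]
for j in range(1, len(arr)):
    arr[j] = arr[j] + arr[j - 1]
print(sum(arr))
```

192

j=1: arr[1] = 7+9 = 16 → [9, 16, 2, 1, 1, 9, 7, 9]
j=2: arr[2] = 2+16 = 18 → [9, 16, 18, 1, 1, 9, 7, 9]
j=3: arr[3] = 1+18 = 19 → [9, 16, 18, 19, 1, 9, 7, 9]
j=4: arr[4] = 1+19 = 20 → [9, 16, 18, 19, 20, 9, 7, 9]
j=5: arr[5] = 9+20 = 29 → [9, 16, 18, 19, 20, 29, 7, 9]
j=6: arr[6] = 7+29 = 36 → [9, 16, 18, 19, 20, 29, 36, 9]
j=7: arr[7] = 9+36 = 45 → [9, 16, 18, 19, 20, 29, 36, 45]
sum = 192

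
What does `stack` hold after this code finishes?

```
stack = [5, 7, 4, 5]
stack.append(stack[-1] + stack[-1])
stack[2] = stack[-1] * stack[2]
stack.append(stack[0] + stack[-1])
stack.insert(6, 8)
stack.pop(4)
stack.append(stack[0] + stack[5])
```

[5, 7, 40, 5, 15, 8, 13]

append stack[-1]+stack[-1] = 5+5 = 10 → [5, 7, 4, 5, 10]
stack[2] = stack[-1]*stack[2] = 10*4 = 40 → [5, 7, 40, 5, 10]
append stack[0]+stack[-1] = 5+10 = 15 → [5, 7, 40, 5, 10, 15]
insert 8 at 6 → [5, 7, 40, 5, 10, 15, 8]
pop(4) removes 10 → [5, 7, 40, 5, 15, 8]
append stack[0]+stack[5] = 5+8 = 13 → [5, 7, 40, 5, 15, 8, 13]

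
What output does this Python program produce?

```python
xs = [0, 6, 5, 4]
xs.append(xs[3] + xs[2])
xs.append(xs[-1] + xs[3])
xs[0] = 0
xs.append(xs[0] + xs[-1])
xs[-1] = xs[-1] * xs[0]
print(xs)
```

[0, 6, 5, 4, 9, 13, 0]

append xs[3]+xs[2] = 4+5 = 9 → [0, 6, 5, 4, 9]
append xs[-1]+xs[3] = 9+4 = 13 → [0, 6, 5, 4, 9, 13]
xs[0] = 0 → [0, 6, 5, 4, 9, 13]
append xs[0]+xs[-1] = 0+13 = 13 → [0, 6, 5, 4, 9, 13, 13]
xs[-1] = xs[-1]*xs[0] = 13*0 = 0 → [0, 6, 5, 4, 9, 13, 0]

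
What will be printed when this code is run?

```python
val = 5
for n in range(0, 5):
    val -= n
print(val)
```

-5

n=0: val = 5-0 = 5
n=1: val = 5-1 = 4
n=2: val = 4-2 = 2
n=3: val = 2-3 = -1
n=4: val = (-1)-4 = -5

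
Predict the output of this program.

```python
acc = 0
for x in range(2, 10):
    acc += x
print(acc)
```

x=2: acc = 0+2 = 2
x=3: acc = 2+3 = 5
x=4: acc = 5+4 = 9
x=5: acc = 9+5 = 14
x=6: acc = 14+6 = 20
x=7: acc = 20+7 = 27
x=8: acc = 27+8 = 35
x=9: acc = 35+9 = 44

44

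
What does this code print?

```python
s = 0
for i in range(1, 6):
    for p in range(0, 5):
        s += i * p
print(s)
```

150

i=1,p=0: s = 0+0 = 0
i=1,p=1: s = 0+1 = 1
i=1,p=2: s = 1+2 = 3
i=1,p=3: s = 3+3 = 6
i=1,p=4: s = 6+4 = 10
i=2,p=0: s = 10+0 = 10
i=2,p=1: s = 10+2 = 12
i=2,p=2: s = 12+4 = 16
i=2,p=3: s = 16+6 = 22
i=2,p=4: s = 22+8 = 30
i=3,p=0: s = 30+0 = 30
i=3,p=1: s = 30+3 = 33
i=3,p=2: s = 33+6 = 39
i=3,p=3: s = 39+9 = 48
i=3,p=4: s = 48+12 = 60
i=4,p=0: s = 60+0 = 60
i=4,p=1: s = 60+4 = 64
i=4,p=2: s = 64+8 = 72
i=4,p=3: s = 72+12 = 84
i=4,p=4: s = 84+16 = 100
i=5,p=0: s = 100+0 = 100
i=5,p=1: s = 100+5 = 105
i=5,p=2: s = 105+10 = 115
i=5,p=3: s = 115+15 = 130
i=5,p=4: s = 130+20 = 150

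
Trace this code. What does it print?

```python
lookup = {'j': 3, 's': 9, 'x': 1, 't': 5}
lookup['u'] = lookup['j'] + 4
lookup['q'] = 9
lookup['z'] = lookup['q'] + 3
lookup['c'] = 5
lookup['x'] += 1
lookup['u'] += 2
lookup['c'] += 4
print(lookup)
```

lookup['u'] = lookup['j']+4 = 7 → {'j': 3, 's': 9, 'x': 1, 't': 5, 'u': 7}
lookup['q'] = 9 → {'j': 3, 's': 9, 'x': 1, 't': 5, 'u': 7, 'q': 9}
lookup['z'] = lookup['q']+3 = 12 → {'j': 3, 's': 9, 'x': 1, 't': 5, 'u': 7, 'q': 9, 'z': 12}
lookup['c'] = 5 → {'j': 3, 's': 9, 'x': 1, 't': 5, 'u': 7, 'q': 9, 'z': 12, 'c': 5}
lookup['x'] = 1+1 = 2 → {'j': 3, 's': 9, 'x': 2, 't': 5, 'u': 7, 'q': 9, 'z': 12, 'c': 5}
lookup['u'] = 7+2 = 9 → {'j': 3, 's': 9, 'x': 2, 't': 5, 'u': 9, 'q': 9, 'z': 12, 'c': 5}
lookup['c'] = 5+4 = 9 → {'j': 3, 's': 9, 'x': 2, 't': 5, 'u': 9, 'q': 9, 'z': 12, 'c': 9}

{'j': 3, 's': 9, 'x': 2, 't': 5, 'u': 9, 'q': 9, 'z': 12, 'c': 9}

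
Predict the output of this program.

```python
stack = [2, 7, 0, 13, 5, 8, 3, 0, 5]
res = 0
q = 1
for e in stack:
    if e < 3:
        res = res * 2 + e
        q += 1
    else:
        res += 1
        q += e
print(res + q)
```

66

e=2: <3, res = 0*2+2 = 2; q=2
e=7: not <3, res = 2+1 = 3; q=9
e=0: <3, res = 3*2+0 = 6; q=10
e=13: not <3, res = 6+1 = 7; q=23
e=5: not <3, res = 7+1 = 8; q=28
e=8: not <3, res = 8+1 = 9; q=36
e=3: not <3, res = 9+1 = 10; q=39
e=0: <3, res = 10*2+0 = 20; q=40
e=5: not <3, res = 20+1 = 21; q=45
res+q = 21+45 = 66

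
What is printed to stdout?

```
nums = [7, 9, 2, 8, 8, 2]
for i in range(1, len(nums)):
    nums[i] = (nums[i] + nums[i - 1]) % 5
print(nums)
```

i=1: nums[1] = (9+7)%5 = 1 → [7, 1, 2, 8, 8, 2]
i=2: nums[2] = (2+1)%5 = 3 → [7, 1, 3, 8, 8, 2]
i=3: nums[3] = (8+3)%5 = 1 → [7, 1, 3, 1, 8, 2]
i=4: nums[4] = (8+1)%5 = 4 → [7, 1, 3, 1, 4, 2]
i=5: nums[5] = (2+4)%5 = 1 → [7, 1, 3, 1, 4, 1]

[7, 1, 3, 1, 4, 1]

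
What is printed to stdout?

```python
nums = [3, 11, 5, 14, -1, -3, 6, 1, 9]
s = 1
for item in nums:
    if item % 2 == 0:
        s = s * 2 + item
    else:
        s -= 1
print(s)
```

20

item=3: not even, s = 1-1 = 0
item=11: not even, s = 0-1 = -1
item=5: not even, s = (-1)-1 = -2
item=14: even, s = (-2)*2+14 = 10
item=-1: not even, s = 10-1 = 9
item=-3: not even, s = 9-1 = 8
item=6: even, s = 8*2+6 = 22
item=1: not even, s = 22-1 = 21
item=9: not even, s = 21-1 = 20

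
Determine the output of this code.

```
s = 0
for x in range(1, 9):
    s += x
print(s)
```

36

x=1: s = 0+1 = 1
x=2: s = 1+2 = 3
x=3: s = 3+3 = 6
x=4: s = 6+4 = 10
x=5: s = 10+5 = 15
x=6: s = 15+6 = 21
x=7: s = 21+7 = 28
x=8: s = 28+8 = 36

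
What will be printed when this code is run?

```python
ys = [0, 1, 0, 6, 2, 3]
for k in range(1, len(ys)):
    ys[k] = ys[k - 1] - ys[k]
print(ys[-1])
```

-12

k=1: ys[1] = 0-1 = -1 → [0, -1, 0, 6, 2, 3]
k=2: ys[2] = (-1)-0 = -1 → [0, -1, -1, 6, 2, 3]
k=3: ys[3] = (-1)-6 = -7 → [0, -1, -1, -7, 2, 3]
k=4: ys[4] = (-7)-2 = -9 → [0, -1, -1, -7, -9, 3]
k=5: ys[5] = (-9)-3 = -12 → [0, -1, -1, -7, -9, -12]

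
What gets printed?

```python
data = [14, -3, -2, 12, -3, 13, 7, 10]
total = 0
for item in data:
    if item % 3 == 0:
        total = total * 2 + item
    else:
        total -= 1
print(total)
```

item=14: not %3==0, total = 0-1 = -1
item=-3: %3==0, total = (-1)*2+(-3) = -5
item=-2: not %3==0, total = (-5)-1 = -6
item=12: %3==0, total = (-6)*2+12 = 0
item=-3: %3==0, total = 0*2+(-3) = -3
item=13: not %3==0, total = (-3)-1 = -4
item=7: not %3==0, total = (-4)-1 = -5
item=10: not %3==0, total = (-5)-1 = -6

-6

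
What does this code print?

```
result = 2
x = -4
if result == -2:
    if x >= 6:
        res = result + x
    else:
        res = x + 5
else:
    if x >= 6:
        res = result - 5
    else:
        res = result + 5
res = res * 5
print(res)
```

result=2, x=-4
result == -2 is False; x >= 6 is False
→ res = result + 5 = 7
res = 7*5 = 35

35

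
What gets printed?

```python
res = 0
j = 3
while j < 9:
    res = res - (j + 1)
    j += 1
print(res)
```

-39

j=3: res = 0-4 = -4
j=4: res = (-4)-5 = -9
j=5: res = (-9)-6 = -15
j=6: res = (-15)-7 = -22
j=7: res = (-22)-8 = -30
j=8: res = (-30)-9 = -39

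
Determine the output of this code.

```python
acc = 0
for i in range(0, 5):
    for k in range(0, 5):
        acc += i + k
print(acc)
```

100

i=0,k=0: acc = 0+0 = 0
i=0,k=1: acc = 0+1 = 1
i=0,k=2: acc = 1+2 = 3
i=0,k=3: acc = 3+3 = 6
i=0,k=4: acc = 6+4 = 10
i=1,k=0: acc = 10+1 = 11
i=1,k=1: acc = 11+2 = 13
i=1,k=2: acc = 13+3 = 16
i=1,k=3: acc = 16+4 = 20
i=1,k=4: acc = 20+5 = 25
i=2,k=0: acc = 25+2 = 27
i=2,k=1: acc = 27+3 = 30
i=2,k=2: acc = 30+4 = 34
i=2,k=3: acc = 34+5 = 39
i=2,k=4: acc = 39+6 = 45
i=3,k=0: acc = 45+3 = 48
i=3,k=1: acc = 48+4 = 52
i=3,k=2: acc = 52+5 = 57
i=3,k=3: acc = 57+6 = 63
i=3,k=4: acc = 63+7 = 70
i=4,k=0: acc = 70+4 = 74
i=4,k=1: acc = 74+5 = 79
i=4,k=2: acc = 79+6 = 85
i=4,k=3: acc = 85+7 = 92
i=4,k=4: acc = 92+8 = 100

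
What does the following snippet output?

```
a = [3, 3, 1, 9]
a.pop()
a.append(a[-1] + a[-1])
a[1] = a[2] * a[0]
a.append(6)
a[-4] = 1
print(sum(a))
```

pop() removes 9 → [3, 3, 1]
append a[-1]+a[-1] = 1+1 = 2 → [3, 3, 1, 2]
a[1] = a[2]*a[0] = 1*3 = 3 → [3, 3, 1, 2]
append 6 → [3, 3, 1, 2, 6]
a[-4] = 1 → [3, 1, 1, 2, 6]
sum = 13

13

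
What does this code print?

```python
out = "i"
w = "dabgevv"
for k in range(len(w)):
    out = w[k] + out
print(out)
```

k=0: prepend 'd' → 'di'
k=1: prepend 'a' → 'adi'
k=2: prepend 'b' → 'badi'
k=3: prepend 'g' → 'gbadi'
k=4: prepend 'e' → 'egbadi'
k=5: prepend 'v' → 'vegbadi'
k=6: prepend 'v' → 'vvegbadi'

vvegbadi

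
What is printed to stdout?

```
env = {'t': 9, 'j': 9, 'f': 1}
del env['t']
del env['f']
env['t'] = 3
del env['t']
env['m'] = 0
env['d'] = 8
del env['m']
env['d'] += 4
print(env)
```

{'j': 9, 'd': 12}

del 't' → {'j': 9, 'f': 1}
del 'f' → {'j': 9}
env['t'] = 3 → {'j': 9, 't': 3}
del 't' → {'j': 9}
env['m'] = 0 → {'j': 9, 'm': 0}
env['d'] = 8 → {'j': 9, 'm': 0, 'd': 8}
del 'm' → {'j': 9, 'd': 8}
env['d'] = 8+4 = 12 → {'j': 9, 'd': 12}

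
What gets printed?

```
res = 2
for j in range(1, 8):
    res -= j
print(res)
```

-26

j=1: res = 2-1 = 1
j=2: res = 1-2 = -1
j=3: res = (-1)-3 = -4
j=4: res = (-4)-4 = -8
j=5: res = (-8)-5 = -13
j=6: res = (-13)-6 = -19
j=7: res = (-19)-7 = -26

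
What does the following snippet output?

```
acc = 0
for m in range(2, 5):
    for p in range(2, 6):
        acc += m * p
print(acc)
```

126

m=2,p=2: acc = 0+4 = 4
m=2,p=3: acc = 4+6 = 10
m=2,p=4: acc = 10+8 = 18
m=2,p=5: acc = 18+10 = 28
m=3,p=2: acc = 28+6 = 34
m=3,p=3: acc = 34+9 = 43
m=3,p=4: acc = 43+12 = 55
m=3,p=5: acc = 55+15 = 70
m=4,p=2: acc = 70+8 = 78
m=4,p=3: acc = 78+12 = 90
m=4,p=4: acc = 90+16 = 106
m=4,p=5: acc = 106+20 = 126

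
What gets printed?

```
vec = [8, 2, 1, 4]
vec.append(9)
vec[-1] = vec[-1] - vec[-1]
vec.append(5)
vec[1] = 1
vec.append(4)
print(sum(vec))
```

23

append 9 → [8, 2, 1, 4, 9]
vec[-1] = vec[-1]-vec[-1] = 9-9 = 0 → [8, 2, 1, 4, 0]
append 5 → [8, 2, 1, 4, 0, 5]
vec[1] = 1 → [8, 1, 1, 4, 0, 5]
append 4 → [8, 1, 1, 4, 0, 5, 4]
sum = 23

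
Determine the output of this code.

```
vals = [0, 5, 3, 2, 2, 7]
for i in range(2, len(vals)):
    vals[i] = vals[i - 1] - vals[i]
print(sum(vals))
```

-4

i=2: vals[2] = 5-3 = 2 → [0, 5, 2, 2, 2, 7]
i=3: vals[3] = 2-2 = 0 → [0, 5, 2, 0, 2, 7]
i=4: vals[4] = 0-2 = -2 → [0, 5, 2, 0, -2, 7]
i=5: vals[5] = (-2)-7 = -9 → [0, 5, 2, 0, -2, -9]
sum = -4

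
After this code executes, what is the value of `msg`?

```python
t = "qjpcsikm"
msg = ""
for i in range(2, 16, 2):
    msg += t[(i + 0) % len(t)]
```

'pskqpsk'

i=2: add t[2]='p' → 'p'
i=4: add t[4]='s' → 'ps'
i=6: add t[6]='k' → 'psk'
i=8: add t[0]='q' → 'pskq'
i=10: add t[2]='p' → 'pskqp'
i=12: add t[4]='s' → 'pskqps'
i=14: add t[6]='k' → 'pskqpsk'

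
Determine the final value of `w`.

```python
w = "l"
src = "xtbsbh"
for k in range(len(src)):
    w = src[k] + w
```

k=0: prepend 'x' → 'xl'
k=1: prepend 't' → 'txl'
k=2: prepend 'b' → 'btxl'
k=3: prepend 's' → 'sbtxl'
k=4: prepend 'b' → 'bsbtxl'
k=5: prepend 'h' → 'hbsbtxl'

'hbsbtxl'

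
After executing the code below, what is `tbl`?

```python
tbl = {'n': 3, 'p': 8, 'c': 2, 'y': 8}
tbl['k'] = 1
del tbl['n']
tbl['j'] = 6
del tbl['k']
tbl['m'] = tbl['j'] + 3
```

{'p': 8, 'c': 2, 'y': 8, 'j': 6, 'm': 9}

tbl['k'] = 1 → {'n': 3, 'p': 8, 'c': 2, 'y': 8, 'k': 1}
del 'n' → {'p': 8, 'c': 2, 'y': 8, 'k': 1}
tbl['j'] = 6 → {'p': 8, 'c': 2, 'y': 8, 'k': 1, 'j': 6}
del 'k' → {'p': 8, 'c': 2, 'y': 8, 'j': 6}
tbl['m'] = tbl['j']+3 = 9 → {'p': 8, 'c': 2, 'y': 8, 'j': 6, 'm': 9}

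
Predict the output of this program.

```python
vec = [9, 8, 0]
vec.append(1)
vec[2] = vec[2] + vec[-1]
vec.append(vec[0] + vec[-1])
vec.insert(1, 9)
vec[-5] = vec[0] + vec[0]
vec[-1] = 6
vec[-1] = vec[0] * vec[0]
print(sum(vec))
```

append 1 → [9, 8, 0, 1]
vec[2] = vec[2]+vec[-1] = 0+1 = 1 → [9, 8, 1, 1]
append vec[0]+vec[-1] = 9+1 = 10 → [9, 8, 1, 1, 10]
insert 9 at 1 → [9, 9, 8, 1, 1, 10]
vec[-5] = vec[0]+vec[0] = 9+9 = 18 → [9, 18, 8, 1, 1, 10]
vec[-1] = 6 → [9, 18, 8, 1, 1, 6]
vec[-1] = vec[0]*vec[0] = 9*9 = 81 → [9, 18, 8, 1, 1, 81]
sum = 118

118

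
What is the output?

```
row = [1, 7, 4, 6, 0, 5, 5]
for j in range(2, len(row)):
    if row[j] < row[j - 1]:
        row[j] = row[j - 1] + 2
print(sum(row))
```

j=2: 4<7, row[2] = 7+2 = 9 → [1, 7, 9, 6, 0, 5, 5]
j=3: 6<9, row[3] = 9+2 = 11 → [1, 7, 9, 11, 0, 5, 5]
j=4: 0<11, row[4] = 11+2 = 13 → [1, 7, 9, 11, 13, 5, 5]
j=5: 5<13, row[5] = 13+2 = 15 → [1, 7, 9, 11, 13, 15, 5]
j=6: 5<15, row[6] = 15+2 = 17 → [1, 7, 9, 11, 13, 15, 17]
sum = 73

73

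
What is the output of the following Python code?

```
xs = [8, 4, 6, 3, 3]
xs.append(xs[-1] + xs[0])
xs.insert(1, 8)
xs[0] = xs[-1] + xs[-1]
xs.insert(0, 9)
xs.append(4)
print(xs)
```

[9, 22, 8, 4, 6, 3, 3, 11, 4]

append xs[-1]+xs[0] = 3+8 = 11 → [8, 4, 6, 3, 3, 11]
insert 8 at 1 → [8, 8, 4, 6, 3, 3, 11]
xs[0] = xs[-1]+xs[-1] = 11+11 = 22 → [22, 8, 4, 6, 3, 3, 11]
insert 9 at 0 → [9, 22, 8, 4, 6, 3, 3, 11]
append 4 → [9, 22, 8, 4, 6, 3, 3, 11, 4]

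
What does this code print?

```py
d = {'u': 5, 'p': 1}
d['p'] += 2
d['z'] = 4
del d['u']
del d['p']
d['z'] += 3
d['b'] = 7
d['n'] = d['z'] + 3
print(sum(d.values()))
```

d['p'] = 1+2 = 3 → {'u': 5, 'p': 3}
d['z'] = 4 → {'u': 5, 'p': 3, 'z': 4}
del 'u' → {'p': 3, 'z': 4}
del 'p' → {'z': 4}
d['z'] = 4+3 = 7 → {'z': 7}
d['b'] = 7 → {'z': 7, 'b': 7}
d['n'] = d['z']+3 = 10 → {'z': 7, 'b': 7, 'n': 10}
sum of values = 24

24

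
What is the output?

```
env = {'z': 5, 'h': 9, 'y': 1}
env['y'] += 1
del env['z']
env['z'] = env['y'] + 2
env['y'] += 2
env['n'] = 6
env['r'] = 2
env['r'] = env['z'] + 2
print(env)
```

{'h': 9, 'y': 4, 'z': 4, 'n': 6, 'r': 6}

env['y'] = 1+1 = 2 → {'z': 5, 'h': 9, 'y': 2}
del 'z' → {'h': 9, 'y': 2}
env['z'] = env['y']+2 = 4 → {'h': 9, 'y': 2, 'z': 4}
env['y'] = 2+2 = 4 → {'h': 9, 'y': 4, 'z': 4}
env['n'] = 6 → {'h': 9, 'y': 4, 'z': 4, 'n': 6}
env['r'] = 2 → {'h': 9, 'y': 4, 'z': 4, 'n': 6, 'r': 2}
env['r'] = env['z']+2 = 6 → {'h': 9, 'y': 4, 'z': 4, 'n': 6, 'r': 6}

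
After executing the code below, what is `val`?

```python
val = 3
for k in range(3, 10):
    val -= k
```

-39

k=3: val = 3-3 = 0
k=4: val = 0-4 = -4
k=5: val = (-4)-5 = -9
k=6: val = (-9)-6 = -15
k=7: val = (-15)-7 = -22
k=8: val = (-22)-8 = -30
k=9: val = (-30)-9 = -39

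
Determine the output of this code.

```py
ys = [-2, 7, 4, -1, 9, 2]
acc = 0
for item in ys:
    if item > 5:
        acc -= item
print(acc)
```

-16

item=-2: not >5
item=7: >5, acc = 0-7 = -7
item=4: not >5
item=-1: not >5
item=9: >5, acc = (-7)-9 = -16
item=2: not >5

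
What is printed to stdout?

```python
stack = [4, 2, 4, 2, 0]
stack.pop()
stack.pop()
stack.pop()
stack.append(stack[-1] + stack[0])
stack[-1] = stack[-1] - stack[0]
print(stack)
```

pop() removes 0 → [4, 2, 4, 2]
pop() removes 2 → [4, 2, 4]
pop() removes 4 → [4, 2]
append stack[-1]+stack[0] = 2+4 = 6 → [4, 2, 6]
stack[-1] = stack[-1]-stack[0] = 6-4 = 2 → [4, 2, 2]

[4, 2, 2]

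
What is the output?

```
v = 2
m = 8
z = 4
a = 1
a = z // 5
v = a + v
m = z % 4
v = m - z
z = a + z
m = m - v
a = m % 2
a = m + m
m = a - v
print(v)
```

a = 4//5 = 0
v = 0+2 = 2
m = 4%4 = 0
v = 0-4 = -4
z = 0+4 = 4
m = 0-(-4) = 4
a = 4%2 = 0
a = 4+4 = 8
m = 8-(-4) = 12

-4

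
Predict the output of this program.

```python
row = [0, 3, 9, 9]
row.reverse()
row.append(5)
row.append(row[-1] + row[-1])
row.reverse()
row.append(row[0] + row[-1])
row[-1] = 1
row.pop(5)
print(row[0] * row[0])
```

reverse → [9, 9, 3, 0]
append 5 → [9, 9, 3, 0, 5]
append row[-1]+row[-1] = 5+5 = 10 → [9, 9, 3, 0, 5, 10]
reverse → [10, 5, 0, 3, 9, 9]
append row[0]+row[-1] = 10+9 = 19 → [10, 5, 0, 3, 9, 9, 19]
row[-1] = 1 → [10, 5, 0, 3, 9, 9, 1]
pop(5) removes 9 → [10, 5, 0, 3, 9, 1]
row[0]*row[0] = 10*10 = 100

100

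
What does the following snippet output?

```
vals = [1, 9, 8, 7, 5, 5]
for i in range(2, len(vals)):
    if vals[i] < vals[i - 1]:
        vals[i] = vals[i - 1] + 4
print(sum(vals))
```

86

i=2: 8<9, vals[2] = 9+4 = 13 → [1, 9, 13, 7, 5, 5]
i=3: 7<13, vals[3] = 13+4 = 17 → [1, 9, 13, 17, 5, 5]
i=4: 5<17, vals[4] = 17+4 = 21 → [1, 9, 13, 17, 21, 5]
i=5: 5<21, vals[5] = 21+4 = 25 → [1, 9, 13, 17, 21, 25]
sum = 86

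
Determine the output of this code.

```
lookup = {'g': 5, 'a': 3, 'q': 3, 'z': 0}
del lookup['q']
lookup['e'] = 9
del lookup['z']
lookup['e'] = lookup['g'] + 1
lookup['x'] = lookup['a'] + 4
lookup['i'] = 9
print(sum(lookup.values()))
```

30

del 'q' → {'g': 5, 'a': 3, 'z': 0}
lookup['e'] = 9 → {'g': 5, 'a': 3, 'z': 0, 'e': 9}
del 'z' → {'g': 5, 'a': 3, 'e': 9}
lookup['e'] = lookup['g']+1 = 6 → {'g': 5, 'a': 3, 'e': 6}
lookup['x'] = lookup['a']+4 = 7 → {'g': 5, 'a': 3, 'e': 6, 'x': 7}
lookup['i'] = 9 → {'g': 5, 'a': 3, 'e': 6, 'x': 7, 'i': 9}
sum of values = 30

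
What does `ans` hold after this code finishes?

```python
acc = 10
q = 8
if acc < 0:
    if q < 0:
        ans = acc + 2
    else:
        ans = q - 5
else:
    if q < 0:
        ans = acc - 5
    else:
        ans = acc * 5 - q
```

acc=10, q=8
acc < 0 is False; q < 0 is False
→ ans = acc * 5 - q = 42

42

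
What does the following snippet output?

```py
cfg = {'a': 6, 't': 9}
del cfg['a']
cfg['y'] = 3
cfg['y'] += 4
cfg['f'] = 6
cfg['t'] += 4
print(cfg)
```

del 'a' → {'t': 9}
cfg['y'] = 3 → {'t': 9, 'y': 3}
cfg['y'] = 3+4 = 7 → {'t': 9, 'y': 7}
cfg['f'] = 6 → {'t': 9, 'y': 7, 'f': 6}
cfg['t'] = 9+4 = 13 → {'t': 13, 'y': 7, 'f': 6}

{'t': 13, 'y': 7, 'f': 6}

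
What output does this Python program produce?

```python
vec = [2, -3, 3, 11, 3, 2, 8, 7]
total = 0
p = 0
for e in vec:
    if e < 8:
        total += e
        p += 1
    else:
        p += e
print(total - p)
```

e=2: <8, total = 0+2 = 2; p=1
e=-3: <8, total = 2+(-3) = -1; p=2
e=3: <8, total = (-1)+3 = 2; p=3
e=11: not <8; p=14
e=3: <8, total = 2+3 = 5; p=15
e=2: <8, total = 5+2 = 7; p=16
e=8: not <8; p=24
e=7: <8, total = 7+7 = 14; p=25
total-p = 14-25 = -11

-11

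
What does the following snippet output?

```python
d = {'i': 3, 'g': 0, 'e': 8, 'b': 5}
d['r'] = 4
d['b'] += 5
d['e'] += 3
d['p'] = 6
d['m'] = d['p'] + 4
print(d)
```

d['r'] = 4 → {'i': 3, 'g': 0, 'e': 8, 'b': 5, 'r': 4}
d['b'] = 5+5 = 10 → {'i': 3, 'g': 0, 'e': 8, 'b': 10, 'r': 4}
d['e'] = 8+3 = 11 → {'i': 3, 'g': 0, 'e': 11, 'b': 10, 'r': 4}
d['p'] = 6 → {'i': 3, 'g': 0, 'e': 11, 'b': 10, 'r': 4, 'p': 6}
d['m'] = d['p']+4 = 10 → {'i': 3, 'g': 0, 'e': 11, 'b': 10, 'r': 4, 'p': 6, 'm': 10}

{'i': 3, 'g': 0, 'e': 11, 'b': 10, 'r': 4, 'p': 6, 'm': 10}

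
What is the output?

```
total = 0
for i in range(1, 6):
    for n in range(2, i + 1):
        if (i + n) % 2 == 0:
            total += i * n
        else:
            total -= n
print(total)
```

i=2,n=2: even sum, total = 0+4 = 4
i=3,n=2: odd sum, total = 4-2 = 2
i=3,n=3: even sum, total = 2+9 = 11
i=4,n=2: even sum, total = 11+8 = 19
i=4,n=3: odd sum, total = 19-3 = 16
i=4,n=4: even sum, total = 16+16 = 32
i=5,n=2: odd sum, total = 32-2 = 30
i=5,n=3: even sum, total = 30+15 = 45
i=5,n=4: odd sum, total = 45-4 = 41
i=5,n=5: even sum, total = 41+25 = 66

66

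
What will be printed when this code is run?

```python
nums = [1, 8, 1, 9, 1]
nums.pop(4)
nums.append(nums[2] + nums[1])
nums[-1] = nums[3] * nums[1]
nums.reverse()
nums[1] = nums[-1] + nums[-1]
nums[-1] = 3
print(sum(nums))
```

pop(4) removes 1 → [1, 8, 1, 9]
append nums[2]+nums[1] = 1+8 = 9 → [1, 8, 1, 9, 9]
nums[-1] = nums[3]*nums[1] = 9*8 = 72 → [1, 8, 1, 9, 72]
reverse → [72, 9, 1, 8, 1]
nums[1] = nums[-1]+nums[-1] = 1+1 = 2 → [72, 2, 1, 8, 1]
nums[-1] = 3 → [72, 2, 1, 8, 3]
sum = 86

86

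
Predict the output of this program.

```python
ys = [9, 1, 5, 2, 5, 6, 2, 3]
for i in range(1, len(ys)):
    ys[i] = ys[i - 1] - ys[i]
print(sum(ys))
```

i=1: ys[1] = 9-1 = 8 → [9, 8, 5, 2, 5, 6, 2, 3]
i=2: ys[2] = 8-5 = 3 → [9, 8, 3, 2, 5, 6, 2, 3]
i=3: ys[3] = 3-2 = 1 → [9, 8, 3, 1, 5, 6, 2, 3]
i=4: ys[4] = 1-5 = -4 → [9, 8, 3, 1, -4, 6, 2, 3]
i=5: ys[5] = (-4)-6 = -10 → [9, 8, 3, 1, -4, -10, 2, 3]
i=6: ys[6] = (-10)-2 = -12 → [9, 8, 3, 1, -4, -10, -12, 3]
i=7: ys[7] = (-12)-3 = -15 → [9, 8, 3, 1, -4, -10, -12, -15]
sum = -20

-20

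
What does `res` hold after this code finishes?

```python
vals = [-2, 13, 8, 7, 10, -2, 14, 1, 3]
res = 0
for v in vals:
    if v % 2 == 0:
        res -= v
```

-28

v=-2: even, res = 0-(-2) = 2
v=13: not even
v=8: even, res = 2-8 = -6
v=7: not even
v=10: even, res = (-6)-10 = -16
v=-2: even, res = (-16)-(-2) = -14
v=14: even, res = (-14)-14 = -28
v=1: not even
v=3: not even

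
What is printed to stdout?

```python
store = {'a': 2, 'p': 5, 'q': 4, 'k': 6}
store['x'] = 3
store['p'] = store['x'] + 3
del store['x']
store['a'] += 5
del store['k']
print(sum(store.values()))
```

store['x'] = 3 → {'a': 2, 'p': 5, 'q': 4, 'k': 6, 'x': 3}
store['p'] = store['x']+3 = 6 → {'a': 2, 'p': 6, 'q': 4, 'k': 6, 'x': 3}
del 'x' → {'a': 2, 'p': 6, 'q': 4, 'k': 6}
store['a'] = 2+5 = 7 → {'a': 7, 'p': 6, 'q': 4, 'k': 6}
del 'k' → {'a': 7, 'p': 6, 'q': 4}
sum of values = 17

17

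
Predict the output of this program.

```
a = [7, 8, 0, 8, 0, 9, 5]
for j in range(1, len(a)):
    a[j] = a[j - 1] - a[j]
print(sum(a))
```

j=1: a[1] = 7-8 = -1 → [7, -1, 0, 8, 0, 9, 5]
j=2: a[2] = (-1)-0 = -1 → [7, -1, -1, 8, 0, 9, 5]
j=3: a[3] = (-1)-8 = -9 → [7, -1, -1, -9, 0, 9, 5]
j=4: a[4] = (-9)-0 = -9 → [7, -1, -1, -9, -9, 9, 5]
j=5: a[5] = (-9)-9 = -18 → [7, -1, -1, -9, -9, -18, 5]
j=6: a[6] = (-18)-5 = -23 → [7, -1, -1, -9, -9, -18, -23]
sum = -54

-54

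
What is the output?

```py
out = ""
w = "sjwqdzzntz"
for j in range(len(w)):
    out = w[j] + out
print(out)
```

j=0: prepend 's' → 's'
j=1: prepend 'j' → 'js'
j=2: prepend 'w' → 'wjs'
j=3: prepend 'q' → 'qwjs'
j=4: prepend 'd' → 'dqwjs'
j=5: prepend 'z' → 'zdqwjs'
j=6: prepend 'z' → 'zzdqwjs'
j=7: prepend 'n' → 'nzzdqwjs'
j=8: prepend 't' → 'tnzzdqwjs'
j=9: prepend 'z' → 'ztnzzdqwjs'

ztnzzdqwjs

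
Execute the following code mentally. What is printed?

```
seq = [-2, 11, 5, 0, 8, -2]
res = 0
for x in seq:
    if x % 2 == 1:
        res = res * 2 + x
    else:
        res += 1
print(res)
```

x=-2: not odd, res = 0+1 = 1
x=11: odd, res = 1*2+11 = 13
x=5: odd, res = 13*2+5 = 31
x=0: not odd, res = 31+1 = 32
x=8: not odd, res = 32+1 = 33
x=-2: not odd, res = 33+1 = 34

34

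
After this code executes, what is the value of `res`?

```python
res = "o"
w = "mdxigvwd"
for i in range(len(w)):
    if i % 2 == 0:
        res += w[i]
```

i=0: add 'm' → 'om'
i=1: skip
i=2: add 'x' → 'omx'
i=3: skip
i=4: add 'g' → 'omxg'
i=5: skip
i=6: add 'w' → 'omxgw'
i=7: skip

'omxgw'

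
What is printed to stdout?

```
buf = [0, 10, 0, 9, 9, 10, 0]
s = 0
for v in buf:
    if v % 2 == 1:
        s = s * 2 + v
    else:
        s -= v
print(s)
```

-23

v=0: not odd, s = 0-0 = 0
v=10: not odd, s = 0-10 = -10
v=0: not odd, s = (-10)-0 = -10
v=9: odd, s = (-10)*2+9 = -11
v=9: odd, s = (-11)*2+9 = -13
v=10: not odd, s = (-13)-10 = -23
v=0: not odd, s = (-23)-0 = -23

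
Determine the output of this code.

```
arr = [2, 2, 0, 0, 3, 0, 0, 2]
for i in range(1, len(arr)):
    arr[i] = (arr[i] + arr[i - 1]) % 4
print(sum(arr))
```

12

i=1: arr[1] = (2+2)%4 = 0 → [2, 0, 0, 0, 3, 0, 0, 2]
i=2: arr[2] = (0+0)%4 = 0 → [2, 0, 0, 0, 3, 0, 0, 2]
i=3: arr[3] = (0+0)%4 = 0 → [2, 0, 0, 0, 3, 0, 0, 2]
i=4: arr[4] = (3+0)%4 = 3 → [2, 0, 0, 0, 3, 0, 0, 2]
i=5: arr[5] = (0+3)%4 = 3 → [2, 0, 0, 0, 3, 3, 0, 2]
i=6: arr[6] = (0+3)%4 = 3 → [2, 0, 0, 0, 3, 3, 3, 2]
i=7: arr[7] = (2+3)%4 = 1 → [2, 0, 0, 0, 3, 3, 3, 1]
sum = 12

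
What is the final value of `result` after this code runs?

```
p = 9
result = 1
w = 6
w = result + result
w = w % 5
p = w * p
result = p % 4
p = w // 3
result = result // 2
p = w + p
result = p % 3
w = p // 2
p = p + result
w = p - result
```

2

w = 1+1 = 2
w = 2%5 = 2
p = 2*9 = 18
result = 18%4 = 2
p = 2//3 = 0
result = 2//2 = 1
p = 2+0 = 2
result = 2%3 = 2
w = 2//2 = 1
p = 2+2 = 4
w = 4-2 = 2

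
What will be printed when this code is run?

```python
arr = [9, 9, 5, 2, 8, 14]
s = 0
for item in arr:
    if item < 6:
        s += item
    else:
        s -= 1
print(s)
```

item=9: not <6, s = 0-1 = -1
item=9: not <6, s = (-1)-1 = -2
item=5: <6, s = (-2)+5 = 3
item=2: <6, s = 3+2 = 5
item=8: not <6, s = 5-1 = 4
item=14: not <6, s = 4-1 = 3

3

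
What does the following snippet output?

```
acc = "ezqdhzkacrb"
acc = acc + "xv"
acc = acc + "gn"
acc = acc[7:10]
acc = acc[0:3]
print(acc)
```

+ 'xv' → 'ezqdhzkacrbxv'
+ 'gn' → 'ezqdhzkacrbxvgn'
slice [7:10] → 'acr'
slice [0:3] → 'acr'

acr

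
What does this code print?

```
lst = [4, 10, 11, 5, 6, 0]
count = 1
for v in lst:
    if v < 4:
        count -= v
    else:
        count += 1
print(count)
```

6

v=4: not <4, count = 1+1 = 2
v=10: not <4, count = 2+1 = 3
v=11: not <4, count = 3+1 = 4
v=5: not <4, count = 4+1 = 5
v=6: not <4, count = 5+1 = 6
v=0: <4, count = 6-0 = 6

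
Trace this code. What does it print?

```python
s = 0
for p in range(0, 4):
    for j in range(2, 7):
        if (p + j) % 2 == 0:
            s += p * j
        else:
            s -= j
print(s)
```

p=0,j=2: even sum, s = 0+0 = 0
p=0,j=3: odd sum, s = 0-3 = -3
p=0,j=4: even sum, s = (-3)+0 = -3
p=0,j=5: odd sum, s = (-3)-5 = -8
p=0,j=6: even sum, s = (-8)+0 = -8
p=1,j=2: odd sum, s = (-8)-2 = -10
p=1,j=3: even sum, s = (-10)+3 = -7
p=1,j=4: odd sum, s = (-7)-4 = -11
p=1,j=5: even sum, s = (-11)+5 = -6
p=1,j=6: odd sum, s = (-6)-6 = -12
p=2,j=2: even sum, s = (-12)+4 = -8
p=2,j=3: odd sum, s = (-8)-3 = -11
p=2,j=4: even sum, s = (-11)+8 = -3
p=2,j=5: odd sum, s = (-3)-5 = -8
p=2,j=6: even sum, s = (-8)+12 = 4
p=3,j=2: odd sum, s = 4-2 = 2
p=3,j=3: even sum, s = 2+9 = 11
p=3,j=4: odd sum, s = 11-4 = 7
p=3,j=5: even sum, s = 7+15 = 22
p=3,j=6: odd sum, s = 22-6 = 16

16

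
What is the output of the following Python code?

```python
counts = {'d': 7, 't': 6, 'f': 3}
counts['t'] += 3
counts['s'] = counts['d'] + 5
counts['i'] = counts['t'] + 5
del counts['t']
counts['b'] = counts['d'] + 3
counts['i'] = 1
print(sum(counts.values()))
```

counts['t'] = 6+3 = 9 → {'d': 7, 't': 9, 'f': 3}
counts['s'] = counts['d']+5 = 12 → {'d': 7, 't': 9, 'f': 3, 's': 12}
counts['i'] = counts['t']+5 = 14 → {'d': 7, 't': 9, 'f': 3, 's': 12, 'i': 14}
del 't' → {'d': 7, 'f': 3, 's': 12, 'i': 14}
counts['b'] = counts['d']+3 = 10 → {'d': 7, 'f': 3, 's': 12, 'i': 14, 'b': 10}
counts['i'] = 1 → {'d': 7, 'f': 3, 's': 12, 'i': 1, 'b': 10}
sum of values = 33

33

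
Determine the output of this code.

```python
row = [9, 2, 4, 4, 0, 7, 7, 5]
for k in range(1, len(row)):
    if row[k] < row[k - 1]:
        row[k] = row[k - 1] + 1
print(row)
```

k=1: 2<9, row[1] = 9+1 = 10 → [9, 10, 4, 4, 0, 7, 7, 5]
k=2: 4<10, row[2] = 10+1 = 11 → [9, 10, 11, 4, 0, 7, 7, 5]
k=3: 4<11, row[3] = 11+1 = 12 → [9, 10, 11, 12, 0, 7, 7, 5]
k=4: 0<12, row[4] = 12+1 = 13 → [9, 10, 11, 12, 13, 7, 7, 5]
k=5: 7<13, row[5] = 13+1 = 14 → [9, 10, 11, 12, 13, 14, 7, 5]
k=6: 7<14, row[6] = 14+1 = 15 → [9, 10, 11, 12, 13, 14, 15, 5]
k=7: 5<15, row[7] = 15+1 = 16 → [9, 10, 11, 12, 13, 14, 15, 16]

[9, 10, 11, 12, 13, 14, 15, 16]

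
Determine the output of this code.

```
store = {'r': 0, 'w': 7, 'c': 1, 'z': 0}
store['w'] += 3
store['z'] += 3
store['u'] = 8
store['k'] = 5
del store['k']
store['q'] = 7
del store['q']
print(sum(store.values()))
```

22

store['w'] = 7+3 = 10 → {'r': 0, 'w': 10, 'c': 1, 'z': 0}
store['z'] = 0+3 = 3 → {'r': 0, 'w': 10, 'c': 1, 'z': 3}
store['u'] = 8 → {'r': 0, 'w': 10, 'c': 1, 'z': 3, 'u': 8}
store['k'] = 5 → {'r': 0, 'w': 10, 'c': 1, 'z': 3, 'u': 8, 'k': 5}
del 'k' → {'r': 0, 'w': 10, 'c': 1, 'z': 3, 'u': 8}
store['q'] = 7 → {'r': 0, 'w': 10, 'c': 1, 'z': 3, 'u': 8, 'q': 7}
del 'q' → {'r': 0, 'w': 10, 'c': 1, 'z': 3, 'u': 8}
sum of values = 22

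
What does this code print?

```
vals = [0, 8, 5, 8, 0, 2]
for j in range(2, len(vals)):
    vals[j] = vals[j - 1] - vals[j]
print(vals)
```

j=2: vals[2] = 8-5 = 3 → [0, 8, 3, 8, 0, 2]
j=3: vals[3] = 3-8 = -5 → [0, 8, 3, -5, 0, 2]
j=4: vals[4] = (-5)-0 = -5 → [0, 8, 3, -5, -5, 2]
j=5: vals[5] = (-5)-2 = -7 → [0, 8, 3, -5, -5, -7]

[0, 8, 3, -5, -5, -7]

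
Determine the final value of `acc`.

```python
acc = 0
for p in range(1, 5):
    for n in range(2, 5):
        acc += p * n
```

90

p=1,n=2: acc = 0+2 = 2
p=1,n=3: acc = 2+3 = 5
p=1,n=4: acc = 5+4 = 9
p=2,n=2: acc = 9+4 = 13
p=2,n=3: acc = 13+6 = 19
p=2,n=4: acc = 19+8 = 27
p=3,n=2: acc = 27+6 = 33
p=3,n=3: acc = 33+9 = 42
p=3,n=4: acc = 42+12 = 54
p=4,n=2: acc = 54+8 = 62
p=4,n=3: acc = 62+12 = 74
p=4,n=4: acc = 74+16 = 90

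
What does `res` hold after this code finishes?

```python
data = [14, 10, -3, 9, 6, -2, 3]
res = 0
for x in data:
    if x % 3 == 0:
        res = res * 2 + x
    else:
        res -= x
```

x=14: not %3==0, res = 0-14 = -14
x=10: not %3==0, res = (-14)-10 = -24
x=-3: %3==0, res = (-24)*2+(-3) = -51
x=9: %3==0, res = (-51)*2+9 = -93
x=6: %3==0, res = (-93)*2+6 = -180
x=-2: not %3==0, res = (-180)-(-2) = -178
x=3: %3==0, res = (-178)*2+3 = -353

-353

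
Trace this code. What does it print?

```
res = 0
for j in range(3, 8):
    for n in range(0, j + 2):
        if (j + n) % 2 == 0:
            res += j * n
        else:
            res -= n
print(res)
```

j=3,n=0: odd sum, res = 0-0 = 0
j=3,n=1: even sum, res = 0+3 = 3
j=3,n=2: odd sum, res = 3-2 = 1
j=3,n=3: even sum, res = 1+9 = 10
j=3,n=4: odd sum, res = 10-4 = 6
j=4,n=0: even sum, res = 6+0 = 6
j=4,n=1: odd sum, res = 6-1 = 5
j=4,n=2: even sum, res = 5+8 = 13
j=4,n=3: odd sum, res = 13-3 = 10
j=4,n=4: even sum, res = 10+16 = 26
j=4,n=5: odd sum, res = 26-5 = 21
j=5,n=0: odd sum, res = 21-0 = 21
j=5,n=1: even sum, res = 21+5 = 26
j=5,n=2: odd sum, res = 26-2 = 24
j=5,n=3: even sum, res = 24+15 = 39
j=5,n=4: odd sum, res = 39-4 = 35
j=5,n=5: even sum, res = 35+25 = 60
j=5,n=6: odd sum, res = 60-6 = 54
j=6,n=0: even sum, res = 54+0 = 54
j=6,n=1: odd sum, res = 54-1 = 53
j=6,n=2: even sum, res = 53+12 = 65
j=6,n=3: odd sum, res = 65-3 = 62
j=6,n=4: even sum, res = 62+24 = 86
j=6,n=5: odd sum, res = 86-5 = 81
j=6,n=6: even sum, res = 81+36 = 117
j=6,n=7: odd sum, res = 117-7 = 110
j=7,n=0: odd sum, res = 110-0 = 110
j=7,n=1: even sum, res = 110+7 = 117
j=7,n=2: odd sum, res = 117-2 = 115
j=7,n=3: even sum, res = 115+21 = 136
j=7,n=4: odd sum, res = 136-4 = 132
j=7,n=5: even sum, res = 132+35 = 167
j=7,n=6: odd sum, res = 167-6 = 161
j=7,n=7: even sum, res = 161+49 = 210
j=7,n=8: odd sum, res = 210-8 = 202

202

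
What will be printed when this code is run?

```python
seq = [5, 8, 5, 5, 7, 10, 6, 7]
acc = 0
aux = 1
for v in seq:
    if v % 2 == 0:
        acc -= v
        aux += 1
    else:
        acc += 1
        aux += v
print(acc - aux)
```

v=5: not even, acc = 0+1 = 1; aux=6
v=8: even, acc = 1-8 = -7; aux=7
v=5: not even, acc = (-7)+1 = -6; aux=12
v=5: not even, acc = (-6)+1 = -5; aux=17
v=7: not even, acc = (-5)+1 = -4; aux=24
v=10: even, acc = (-4)-10 = -14; aux=25
v=6: even, acc = (-14)-6 = -20; aux=26
v=7: not even, acc = (-20)+1 = -19; aux=33
acc-aux = (-19)-33 = -52

-52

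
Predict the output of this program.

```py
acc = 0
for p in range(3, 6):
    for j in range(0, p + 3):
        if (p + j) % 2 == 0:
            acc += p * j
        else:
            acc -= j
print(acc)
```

128

p=3,j=0: odd sum, acc = 0-0 = 0
p=3,j=1: even sum, acc = 0+3 = 3
p=3,j=2: odd sum, acc = 3-2 = 1
p=3,j=3: even sum, acc = 1+9 = 10
p=3,j=4: odd sum, acc = 10-4 = 6
p=3,j=5: even sum, acc = 6+15 = 21
p=4,j=0: even sum, acc = 21+0 = 21
p=4,j=1: odd sum, acc = 21-1 = 20
p=4,j=2: even sum, acc = 20+8 = 28
p=4,j=3: odd sum, acc = 28-3 = 25
p=4,j=4: even sum, acc = 25+16 = 41
p=4,j=5: odd sum, acc = 41-5 = 36
p=4,j=6: even sum, acc = 36+24 = 60
p=5,j=0: odd sum, acc = 60-0 = 60
p=5,j=1: even sum, acc = 60+5 = 65
p=5,j=2: odd sum, acc = 65-2 = 63
p=5,j=3: even sum, acc = 63+15 = 78
p=5,j=4: odd sum, acc = 78-4 = 74
p=5,j=5: even sum, acc = 74+25 = 99
p=5,j=6: odd sum, acc = 99-6 = 93
p=5,j=7: even sum, acc = 93+35 = 128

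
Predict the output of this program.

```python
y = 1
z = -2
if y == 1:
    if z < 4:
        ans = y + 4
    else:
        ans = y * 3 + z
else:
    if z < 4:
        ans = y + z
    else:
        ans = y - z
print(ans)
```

y=1, z=-2
y == 1 is True; z < 4 is True
→ ans = y + 4 = 5

5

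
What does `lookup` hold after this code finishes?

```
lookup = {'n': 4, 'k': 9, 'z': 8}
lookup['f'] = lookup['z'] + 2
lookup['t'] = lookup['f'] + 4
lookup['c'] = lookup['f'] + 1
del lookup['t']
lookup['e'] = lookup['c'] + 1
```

lookup['f'] = lookup['z']+2 = 10 → {'n': 4, 'k': 9, 'z': 8, 'f': 10}
lookup['t'] = lookup['f']+4 = 14 → {'n': 4, 'k': 9, 'z': 8, 'f': 10, 't': 14}
lookup['c'] = lookup['f']+1 = 11 → {'n': 4, 'k': 9, 'z': 8, 'f': 10, 't': 14, 'c': 11}
del 't' → {'n': 4, 'k': 9, 'z': 8, 'f': 10, 'c': 11}
lookup['e'] = lookup['c']+1 = 12 → {'n': 4, 'k': 9, 'z': 8, 'f': 10, 'c': 11, 'e': 12}

{'n': 4, 'k': 9, 'z': 8, 'f': 10, 'c': 11, 'e': 12}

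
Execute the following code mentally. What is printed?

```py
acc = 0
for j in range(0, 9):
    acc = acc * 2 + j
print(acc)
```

502

j=0: acc = 0*2+0 = 0
j=1: acc = 0*2+1 = 1
j=2: acc = 1*2+2 = 4
j=3: acc = 4*2+3 = 11
j=4: acc = 11*2+4 = 26
j=5: acc = 26*2+5 = 57
j=6: acc = 57*2+6 = 120
j=7: acc = 120*2+7 = 247
j=8: acc = 247*2+8 = 502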